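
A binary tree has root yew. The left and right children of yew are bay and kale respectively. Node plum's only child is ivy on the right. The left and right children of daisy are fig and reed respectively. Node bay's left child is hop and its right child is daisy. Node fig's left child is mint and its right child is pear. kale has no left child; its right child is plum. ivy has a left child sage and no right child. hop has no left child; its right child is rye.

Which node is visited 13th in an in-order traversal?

ivy

In-order visits the left subtree, then the node, then the right subtree.
At yew: go left to bay.
  At bay: go left to hop.
    At hop: no left child.
    Visit hop.
    At hop: go right to rye.
      rye is a leaf — visit rye.
  Visit bay.
  At bay: go right to daisy.
    At daisy: go left to fig.
      At fig: go left to mint.
        mint is a leaf — visit mint.
      Visit fig.
      At fig: go right to pear.
        pear is a leaf — visit pear.
    Visit daisy.
    At daisy: go right to reed.
      reed is a leaf — visit reed.
Visit yew.
At yew: go right to kale.
  At kale: no left child.
  Visit kale.
  At kale: go right to plum.
    At plum: no left child.
    Visit plum.
    At plum: go right to ivy.
      At ivy: go left to sage.
        sage is a leaf — visit sage.
      Visit ivy.
      At ivy: no right child.
Full in-order sequence: hop, rye, bay, mint, fig, pear, daisy, reed, yew, kale, plum, sage, ivy.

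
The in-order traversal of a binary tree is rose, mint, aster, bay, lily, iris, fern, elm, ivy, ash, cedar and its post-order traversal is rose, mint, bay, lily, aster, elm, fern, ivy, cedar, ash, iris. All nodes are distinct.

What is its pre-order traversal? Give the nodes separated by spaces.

iris aster mint rose lily bay ash ivy fern elm cedar

The last element of post-order is the root; it splits in-order into left and right subtrees.
Root iris: left subtree has 5 nodes {rose, mint, aster, bay, lily}, right has 5 {fern, elm, ivy, ash, cedar}.
  Root aster: left subtree has 2 nodes {rose, mint}, right has 2 {bay, lily}.
    Root mint: left subtree has 1 node {rose}, right has 0 { }.
    Root lily: left subtree has 1 node {bay}, right has 0 { }.
  Root ash: left subtree has 3 nodes {fern, elm, ivy}, right has 1 {cedar}.
    Root ivy: left subtree has 2 nodes {fern, elm}, right has 0 { }.
      Root fern: left subtree has 0 nodes { }, right has 1 {elm}.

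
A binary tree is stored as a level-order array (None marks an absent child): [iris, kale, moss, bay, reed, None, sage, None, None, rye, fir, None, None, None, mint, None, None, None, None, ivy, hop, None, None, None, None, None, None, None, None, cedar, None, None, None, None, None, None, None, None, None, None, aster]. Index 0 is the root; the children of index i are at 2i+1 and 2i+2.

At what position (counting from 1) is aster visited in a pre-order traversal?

Pre-order visits the node, then its left subtree, then its right subtree.
Visit iris.
At iris: go left to kale.
  Visit kale.
  At kale: go left to bay.
    bay is a leaf — visit bay.
  At kale: go right to reed.
    Visit reed.
    At reed: go left to rye.
      Visit rye.
      At rye: go left to ivy.
        Visit ivy.
        At ivy: no left child.
        At ivy: go right to aster.
          aster is a leaf — visit aster.
      At rye: go right to hop.
        hop is a leaf — visit hop.
    At reed: go right to fir.
      fir is a leaf — visit fir.
At iris: go right to moss.
  Visit moss.
  At moss: no left child.
  At moss: go right to sage.
    Visit sage.
    At sage: no left child.
    At sage: go right to mint.
      Visit mint.
      At mint: go left to cedar.
        cedar is a leaf — visit cedar.
      At mint: no right child.
Full pre-order sequence: iris, kale, bay, reed, rye, ivy, aster, hop, fir, moss, sage, mint, cedar.

7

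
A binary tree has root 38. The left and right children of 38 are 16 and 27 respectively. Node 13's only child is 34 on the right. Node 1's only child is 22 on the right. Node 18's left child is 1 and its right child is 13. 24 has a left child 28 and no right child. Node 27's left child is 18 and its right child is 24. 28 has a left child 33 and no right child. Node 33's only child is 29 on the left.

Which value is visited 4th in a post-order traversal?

Post-order visits the left subtree, then the right subtree, then the node.
At 38: go left to 16.
  16 is a leaf — visit 16.
At 38: go right to 27.
  At 27: go left to 18.
    At 18: go left to 1.
      At 1: no left child.
      At 1: go right to 22.
        22 is a leaf — visit 22.
      Visit 1.
    At 18: go right to 13.
      At 13: no left child.
      At 13: go right to 34.
        34 is a leaf — visit 34.
      Visit 13.
    Visit 18.
  At 27: go right to 24.
    At 24: go left to 28.
      At 28: go left to 33.
        At 33: go left to 29.
          29 is a leaf — visit 29.
        At 33: no right child.
        Visit 33.
      At 28: no right child.
      Visit 28.
    At 24: no right child.
    Visit 24.
  Visit 27.
Visit 38.
Full post-order sequence: 16, 22, 1, 34, 13, 18, 29, 33, 28, 24, 27, 38.

34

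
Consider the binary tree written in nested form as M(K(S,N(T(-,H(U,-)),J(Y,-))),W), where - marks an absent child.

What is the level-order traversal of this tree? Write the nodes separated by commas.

M, K, W, S, N, T, J, H, Y, U

Level-order visits nodes level by level from the root, left to right within each level.
Level 0: M
Level 1: K, W
Level 2: S, N
Level 3: T, J
Level 4: H, Y
Level 5: U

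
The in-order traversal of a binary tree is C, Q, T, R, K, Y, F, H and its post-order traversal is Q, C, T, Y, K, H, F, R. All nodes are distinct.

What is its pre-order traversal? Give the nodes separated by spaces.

The last element of post-order is the root; it splits in-order into left and right subtrees.
Root R: left subtree has 3 nodes {C, Q, T}, right has 4 {K, Y, F, H}.
  Root T: left subtree has 2 nodes {C, Q}, right has 0 { }.
    Root C: left subtree has 0 nodes { }, right has 1 {Q}.
  Root F: left subtree has 2 nodes {K, Y}, right has 1 {H}.
    Root K: left subtree has 0 nodes { }, right has 1 {Y}.

R T C Q F K Y H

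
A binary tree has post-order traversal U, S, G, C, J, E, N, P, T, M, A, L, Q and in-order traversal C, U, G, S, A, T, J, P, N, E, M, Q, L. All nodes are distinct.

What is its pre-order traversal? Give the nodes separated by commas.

Q, A, C, G, U, S, M, T, P, J, N, E, L

The last element of post-order is the root; it splits in-order into left and right subtrees.
Root Q: left subtree has 11 nodes {C, U, G, S, A, T, J, P, N, E, M}, right has 1 {L}.
  Root A: left subtree has 4 nodes {C, U, G, S}, right has 6 {T, J, P, N, E, M}.
    Root C: left subtree has 0 nodes { }, right has 3 {U, G, S}.
      Root G: left subtree has 1 node {U}, right has 1 {S}.
    Root M: left subtree has 5 nodes {T, J, P, N, E}, right has 0 { }.
      Root T: left subtree has 0 nodes { }, right has 4 {J, P, N, E}.
        Root P: left subtree has 1 node {J}, right has 2 {N, E}.
          Root N: left subtree has 0 nodes { }, right has 1 {E}.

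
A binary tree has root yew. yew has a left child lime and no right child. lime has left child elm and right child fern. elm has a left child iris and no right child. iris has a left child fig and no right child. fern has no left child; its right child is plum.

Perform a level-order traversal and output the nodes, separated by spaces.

yew lime elm fern iris plum fig

Level-order visits nodes level by level from the root, left to right within each level.
Level 0: yew
Level 1: lime
Level 2: elm, fern
Level 3: iris, plum
Level 4: fig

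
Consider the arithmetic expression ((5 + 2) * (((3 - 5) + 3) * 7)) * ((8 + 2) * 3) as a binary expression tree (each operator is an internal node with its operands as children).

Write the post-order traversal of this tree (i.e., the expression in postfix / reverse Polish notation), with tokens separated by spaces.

5 2 + 3 5 - 3 + 7 * * 8 2 + 3 * *

Post-order on an expression tree gives postfix notation: for each operator, emit left operand, right operand, then the operator.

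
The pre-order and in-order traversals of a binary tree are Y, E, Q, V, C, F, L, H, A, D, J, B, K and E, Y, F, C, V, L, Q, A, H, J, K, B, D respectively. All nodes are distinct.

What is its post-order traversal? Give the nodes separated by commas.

E, F, C, L, V, A, K, B, J, D, H, Q, Y

The first element of pre-order is the root; it splits in-order into left and right subtrees.
Root Y: left subtree has 1 node {E}, right has 11 {F, C, V, L, Q, A, H, J, K, B, D}.
  Root Q: left subtree has 4 nodes {F, C, V, L}, right has 6 {A, H, J, K, B, D}.
    Root V: left subtree has 2 nodes {F, C}, right has 1 {L}.
      Root C: left subtree has 1 node {F}, right has 0 { }.
    Root H: left subtree has 1 node {A}, right has 4 {J, K, B, D}.
      Root D: left subtree has 3 nodes {J, K, B}, right has 0 { }.
        Root J: left subtree has 0 nodes { }, right has 2 {K, B}.
          Root B: left subtree has 1 node {K}, right has 0 { }.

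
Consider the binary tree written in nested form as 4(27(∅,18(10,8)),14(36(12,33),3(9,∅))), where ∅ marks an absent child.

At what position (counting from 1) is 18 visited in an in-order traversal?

In-order visits the left subtree, then the node, then the right subtree.
At 4: go left to 27.
  At 27: no left child.
  Visit 27.
  At 27: go right to 18.
    At 18: go left to 10.
      10 is a leaf — visit 10.
    Visit 18.
    At 18: go right to 8.
      8 is a leaf — visit 8.
Visit 4.
At 4: go right to 14.
  At 14: go left to 36.
    At 36: go left to 12.
      12 is a leaf — visit 12.
    Visit 36.
    At 36: go right to 33.
      33 is a leaf — visit 33.
  Visit 14.
  At 14: go right to 3.
    At 3: go left to 9.
      9 is a leaf — visit 9.
    Visit 3.
    At 3: no right child.
Full in-order sequence: 27, 10, 18, 8, 4, 12, 36, 33, 14, 9, 3.

3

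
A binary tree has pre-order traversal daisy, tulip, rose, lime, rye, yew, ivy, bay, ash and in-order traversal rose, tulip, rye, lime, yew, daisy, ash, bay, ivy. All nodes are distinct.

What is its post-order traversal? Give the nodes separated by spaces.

rose rye yew lime tulip ash bay ivy daisy

The first element of pre-order is the root; it splits in-order into left and right subtrees.
Root daisy: left subtree has 5 nodes {rose, tulip, rye, lime, yew}, right has 3 {ash, bay, ivy}.
  Root tulip: left subtree has 1 node {rose}, right has 3 {rye, lime, yew}.
    Root lime: left subtree has 1 node {rye}, right has 1 {yew}.
  Root ivy: left subtree has 2 nodes {ash, bay}, right has 0 { }.
    Root bay: left subtree has 1 node {ash}, right has 0 { }.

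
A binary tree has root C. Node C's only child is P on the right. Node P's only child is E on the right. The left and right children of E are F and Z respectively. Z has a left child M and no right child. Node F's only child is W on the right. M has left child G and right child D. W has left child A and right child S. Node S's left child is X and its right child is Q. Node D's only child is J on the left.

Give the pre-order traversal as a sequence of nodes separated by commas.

C, P, E, F, W, A, S, X, Q, Z, M, G, D, J

Pre-order visits the node, then its left subtree, then its right subtree.
Visit C.
At C: no left child.
At C: go right to P.
  Visit P.
  At P: no left child.
  At P: go right to E.
    Visit E.
    At E: go left to F.
      Visit F.
      At F: no left child.
      At F: go right to W.
        Visit W.
        At W: go left to A.
          A is a leaf — visit A.
        At W: go right to S.
          Visit S.
          At S: go left to X.
            X is a leaf — visit X.
          At S: go right to Q.
            Q is a leaf — visit Q.
    At E: go right to Z.
      Visit Z.
      At Z: go left to M.
        Visit M.
        At M: go left to G.
          G is a leaf — visit G.
        At M: go right to D.
          Visit D.
          At D: go left to J.
            J is a leaf — visit J.
          At D: no right child.
      At Z: no right child.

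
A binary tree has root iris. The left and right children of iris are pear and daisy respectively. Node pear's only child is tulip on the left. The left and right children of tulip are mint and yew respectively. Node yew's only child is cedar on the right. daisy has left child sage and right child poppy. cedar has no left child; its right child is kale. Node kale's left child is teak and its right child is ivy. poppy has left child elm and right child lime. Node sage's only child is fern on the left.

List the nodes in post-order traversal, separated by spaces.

Post-order visits the left subtree, then the right subtree, then the node.
At iris: go left to pear.
  At pear: go left to tulip.
    At tulip: go left to mint.
      mint is a leaf — visit mint.
    At tulip: go right to yew.
      At yew: no left child.
      At yew: go right to cedar.
        At cedar: no left child.
        At cedar: go right to kale.
          At kale: go left to teak.
            teak is a leaf — visit teak.
          At kale: go right to ivy.
            ivy is a leaf — visit ivy.
          Visit kale.
        Visit cedar.
      Visit yew.
    Visit tulip.
  At pear: no right child.
  Visit pear.
At iris: go right to daisy.
  At daisy: go left to sage.
    At sage: go left to fern.
      fern is a leaf — visit fern.
    At sage: no right child.
    Visit sage.
  At daisy: go right to poppy.
    At poppy: go left to elm.
      elm is a leaf — visit elm.
    At poppy: go right to lime.
      lime is a leaf — visit lime.
    Visit poppy.
  Visit daisy.
Visit iris.

mint teak ivy kale cedar yew tulip pear fern sage elm lime poppy daisy iris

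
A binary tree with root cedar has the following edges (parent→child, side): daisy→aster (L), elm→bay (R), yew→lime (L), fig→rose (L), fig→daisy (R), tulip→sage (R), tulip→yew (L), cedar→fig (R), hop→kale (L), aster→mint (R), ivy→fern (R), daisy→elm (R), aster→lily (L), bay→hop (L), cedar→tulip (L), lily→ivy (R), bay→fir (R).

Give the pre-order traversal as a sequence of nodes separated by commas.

cedar, tulip, yew, lime, sage, fig, rose, daisy, aster, lily, ivy, fern, mint, elm, bay, hop, kale, fir

Pre-order visits the node, then its left subtree, then its right subtree.
Visit cedar.
At cedar: go left to tulip.
  Visit tulip.
  At tulip: go left to yew.
    Visit yew.
    At yew: go left to lime.
      lime is a leaf — visit lime.
    At yew: no right child.
  At tulip: go right to sage.
    sage is a leaf — visit sage.
At cedar: go right to fig.
  Visit fig.
  At fig: go left to rose.
    rose is a leaf — visit rose.
  At fig: go right to daisy.
    Visit daisy.
    At daisy: go left to aster.
      Visit aster.
      At aster: go left to lily.
        Visit lily.
        At lily: no left child.
        At lily: go right to ivy.
          Visit ivy.
          At ivy: no left child.
          At ivy: go right to fern.
            fern is a leaf — visit fern.
      At aster: go right to mint.
        mint is a leaf — visit mint.
    At daisy: go right to elm.
      Visit elm.
      At elm: no left child.
      At elm: go right to bay.
        Visit bay.
        At bay: go left to hop.
          Visit hop.
          At hop: go left to kale.
            kale is a leaf — visit kale.
          At hop: no right child.
        At bay: go right to fir.
          fir is a leaf — visit fir.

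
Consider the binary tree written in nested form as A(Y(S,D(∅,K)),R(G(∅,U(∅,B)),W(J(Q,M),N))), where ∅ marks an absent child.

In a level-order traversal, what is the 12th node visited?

B

Level-order visits nodes level by level from the root, left to right within each level.
Level 0: A
Level 1: Y, R
Level 2: S, D, G, W
Level 3: K, U, J, N
Level 4: B, Q, M
Full level-order sequence: A, Y, R, S, D, G, W, K, U, J, N, B, Q, M.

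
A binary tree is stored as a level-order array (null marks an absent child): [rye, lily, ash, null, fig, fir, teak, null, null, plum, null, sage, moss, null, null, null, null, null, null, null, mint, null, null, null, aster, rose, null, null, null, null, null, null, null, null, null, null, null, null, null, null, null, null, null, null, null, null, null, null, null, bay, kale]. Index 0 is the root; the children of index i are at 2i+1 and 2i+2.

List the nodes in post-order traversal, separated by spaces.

mint plum fig lily bay kale aster sage rose moss fir teak ash rye

Post-order visits the left subtree, then the right subtree, then the node.
At rye: go left to lily.
  At lily: no left child.
  At lily: go right to fig.
    At fig: go left to plum.
      At plum: no left child.
      At plum: go right to mint.
        mint is a leaf — visit mint.
      Visit plum.
    At fig: no right child.
    Visit fig.
  Visit lily.
At rye: go right to ash.
  At ash: go left to fir.
    At fir: go left to sage.
      At sage: no left child.
      At sage: go right to aster.
        At aster: go left to bay.
          bay is a leaf — visit bay.
        At aster: go right to kale.
          kale is a leaf — visit kale.
        Visit aster.
      Visit sage.
    At fir: go right to moss.
      At moss: go left to rose.
        rose is a leaf — visit rose.
      At moss: no right child.
      Visit moss.
    Visit fir.
  At ash: go right to teak.
    teak is a leaf — visit teak.
  Visit ash.
Visit rye.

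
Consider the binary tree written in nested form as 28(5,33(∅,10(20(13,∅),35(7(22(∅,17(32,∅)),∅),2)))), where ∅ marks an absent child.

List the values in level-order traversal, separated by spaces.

Level-order visits nodes level by level from the root, left to right within each level.
Level 0: 28
Level 1: 5, 33
Level 2: 10
Level 3: 20, 35
Level 4: 13, 7, 2
Level 5: 22
Level 6: 17
Level 7: 32

28 5 33 10 20 35 13 7 2 22 17 32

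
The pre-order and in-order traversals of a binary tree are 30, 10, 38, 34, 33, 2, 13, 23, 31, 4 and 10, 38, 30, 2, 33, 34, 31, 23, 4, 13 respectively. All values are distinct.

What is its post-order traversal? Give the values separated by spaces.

38 10 2 33 31 4 23 13 34 30

The first element of pre-order is the root; it splits in-order into left and right subtrees.
Root 30: left subtree has 2 nodes {10, 38}, right has 7 {2, 33, 34, 31, 23, 4, 13}.
  Root 10: left subtree has 0 nodes { }, right has 1 {38}.
  Root 34: left subtree has 2 nodes {2, 33}, right has 4 {31, 23, 4, 13}.
    Root 33: left subtree has 1 node {2}, right has 0 { }.
    Root 13: left subtree has 3 nodes {31, 23, 4}, right has 0 { }.
      Root 23: left subtree has 1 node {31}, right has 1 {4}.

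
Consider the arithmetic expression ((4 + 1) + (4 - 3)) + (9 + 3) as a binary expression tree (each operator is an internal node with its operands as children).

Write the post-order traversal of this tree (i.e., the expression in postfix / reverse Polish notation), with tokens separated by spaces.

Post-order on an expression tree gives postfix notation: for each operator, emit left operand, right operand, then the operator.

4 1 + 4 3 - + 9 3 + +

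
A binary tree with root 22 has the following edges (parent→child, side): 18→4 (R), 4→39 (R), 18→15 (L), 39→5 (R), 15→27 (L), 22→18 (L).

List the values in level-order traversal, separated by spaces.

Level-order visits nodes level by level from the root, left to right within each level.
Level 0: 22
Level 1: 18
Level 2: 15, 4
Level 3: 27, 39
Level 4: 5

22 18 15 4 27 39 5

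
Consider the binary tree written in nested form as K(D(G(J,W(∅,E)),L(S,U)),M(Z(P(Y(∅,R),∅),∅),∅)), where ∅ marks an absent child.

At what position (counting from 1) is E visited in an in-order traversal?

In-order visits the left subtree, then the node, then the right subtree.
At K: go left to D.
  At D: go left to G.
    At G: go left to J.
      J is a leaf — visit J.
    Visit G.
    At G: go right to W.
      At W: no left child.
      Visit W.
      At W: go right to E.
        E is a leaf — visit E.
  Visit D.
  At D: go right to L.
    At L: go left to S.
      S is a leaf — visit S.
    Visit L.
    At L: go right to U.
      U is a leaf — visit U.
Visit K.
At K: go right to M.
  At M: go left to Z.
    At Z: go left to P.
      At P: go left to Y.
        At Y: no left child.
        Visit Y.
        At Y: go right to R.
          R is a leaf — visit R.
      Visit P.
      At P: no right child.
    Visit Z.
    At Z: no right child.
  Visit M.
  At M: no right child.
Full in-order sequence: J, G, W, E, D, S, L, U, K, Y, R, P, Z, M.

4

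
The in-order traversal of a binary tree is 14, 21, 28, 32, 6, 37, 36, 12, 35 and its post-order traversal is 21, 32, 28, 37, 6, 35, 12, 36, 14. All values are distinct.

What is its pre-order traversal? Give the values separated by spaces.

14 36 6 28 21 32 37 12 35

The last element of post-order is the root; it splits in-order into left and right subtrees.
Root 14: left subtree has 0 nodes { }, right has 8 {21, 28, 32, 6, 37, 36, 12, 35}.
  Root 36: left subtree has 5 nodes {21, 28, 32, 6, 37}, right has 2 {12, 35}.
    Root 6: left subtree has 3 nodes {21, 28, 32}, right has 1 {37}.
      Root 28: left subtree has 1 node {21}, right has 1 {32}.
    Root 12: left subtree has 0 nodes { }, right has 1 {35}.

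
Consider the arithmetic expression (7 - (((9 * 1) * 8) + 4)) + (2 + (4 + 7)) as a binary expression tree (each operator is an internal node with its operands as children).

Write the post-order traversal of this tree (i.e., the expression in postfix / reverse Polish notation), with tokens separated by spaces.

7 9 1 * 8 * 4 + - 2 4 7 + + +

Post-order on an expression tree gives postfix notation: for each operator, emit left operand, right operand, then the operator.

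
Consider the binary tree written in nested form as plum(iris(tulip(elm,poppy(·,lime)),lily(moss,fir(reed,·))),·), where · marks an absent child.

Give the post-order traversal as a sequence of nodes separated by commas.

Post-order visits the left subtree, then the right subtree, then the node.
At plum: go left to iris.
  At iris: go left to tulip.
    At tulip: go left to elm.
      elm is a leaf — visit elm.
    At tulip: go right to poppy.
      At poppy: no left child.
      At poppy: go right to lime.
        lime is a leaf — visit lime.
      Visit poppy.
    Visit tulip.
  At iris: go right to lily.
    At lily: go left to moss.
      moss is a leaf — visit moss.
    At lily: go right to fir.
      At fir: go left to reed.
        reed is a leaf — visit reed.
      At fir: no right child.
      Visit fir.
    Visit lily.
  Visit iris.
At plum: no right child.
Visit plum.

elm, lime, poppy, tulip, moss, reed, fir, lily, iris, plum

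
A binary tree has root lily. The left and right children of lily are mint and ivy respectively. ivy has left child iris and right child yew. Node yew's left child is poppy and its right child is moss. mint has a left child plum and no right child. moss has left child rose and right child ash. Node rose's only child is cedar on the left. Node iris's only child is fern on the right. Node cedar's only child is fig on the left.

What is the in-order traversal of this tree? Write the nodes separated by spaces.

plum mint lily iris fern ivy poppy yew fig cedar rose moss ash

In-order visits the left subtree, then the node, then the right subtree.
At lily: go left to mint.
  At mint: go left to plum.
    plum is a leaf — visit plum.
  Visit mint.
  At mint: no right child.
Visit lily.
At lily: go right to ivy.
  At ivy: go left to iris.
    At iris: no left child.
    Visit iris.
    At iris: go right to fern.
      fern is a leaf — visit fern.
  Visit ivy.
  At ivy: go right to yew.
    At yew: go left to poppy.
      poppy is a leaf — visit poppy.
    Visit yew.
    At yew: go right to moss.
      At moss: go left to rose.
        At rose: go left to cedar.
          At cedar: go left to fig.
            fig is a leaf — visit fig.
          Visit cedar.
          At cedar: no right child.
        Visit rose.
        At rose: no right child.
      Visit moss.
      At moss: go right to ash.
        ash is a leaf — visit ash.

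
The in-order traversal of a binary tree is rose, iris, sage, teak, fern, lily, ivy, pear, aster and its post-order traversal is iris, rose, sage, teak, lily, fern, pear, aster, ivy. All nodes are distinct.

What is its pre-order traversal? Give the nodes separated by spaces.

ivy fern teak sage rose iris lily aster pear

The last element of post-order is the root; it splits in-order into left and right subtrees.
Root ivy: left subtree has 6 nodes {rose, iris, sage, teak, fern, lily}, right has 2 {pear, aster}.
  Root fern: left subtree has 4 nodes {rose, iris, sage, teak}, right has 1 {lily}.
    Root teak: left subtree has 3 nodes {rose, iris, sage}, right has 0 { }.
      Root sage: left subtree has 2 nodes {rose, iris}, right has 0 { }.
        Root rose: left subtree has 0 nodes { }, right has 1 {iris}.
  Root aster: left subtree has 1 node {pear}, right has 0 { }.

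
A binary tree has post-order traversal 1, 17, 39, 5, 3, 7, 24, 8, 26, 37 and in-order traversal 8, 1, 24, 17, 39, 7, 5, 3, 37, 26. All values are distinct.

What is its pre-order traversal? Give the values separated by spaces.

The last element of post-order is the root; it splits in-order into left and right subtrees.
Root 37: left subtree has 8 nodes {8, 1, 24, 17, 39, 7, 5, 3}, right has 1 {26}.
  Root 8: left subtree has 0 nodes { }, right has 7 {1, 24, 17, 39, 7, 5, 3}.
    Root 24: left subtree has 1 node {1}, right has 5 {17, 39, 7, 5, 3}.
      Root 7: left subtree has 2 nodes {17, 39}, right has 2 {5, 3}.
        Root 39: left subtree has 1 node {17}, right has 0 { }.
        Root 3: left subtree has 1 node {5}, right has 0 { }.

37 8 24 1 7 39 17 3 5 26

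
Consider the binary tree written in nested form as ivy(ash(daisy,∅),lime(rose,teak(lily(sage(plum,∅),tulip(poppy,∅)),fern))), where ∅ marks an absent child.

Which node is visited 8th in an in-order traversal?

lily

In-order visits the left subtree, then the node, then the right subtree.
At ivy: go left to ash.
  At ash: go left to daisy.
    daisy is a leaf — visit daisy.
  Visit ash.
  At ash: no right child.
Visit ivy.
At ivy: go right to lime.
  At lime: go left to rose.
    rose is a leaf — visit rose.
  Visit lime.
  At lime: go right to teak.
    At teak: go left to lily.
      At lily: go left to sage.
        At sage: go left to plum.
          plum is a leaf — visit plum.
        Visit sage.
        At sage: no right child.
      Visit lily.
      At lily: go right to tulip.
        At tulip: go left to poppy.
          poppy is a leaf — visit poppy.
        Visit tulip.
        At tulip: no right child.
    Visit teak.
    At teak: go right to fern.
      fern is a leaf — visit fern.
Full in-order sequence: daisy, ash, ivy, rose, lime, plum, sage, lily, poppy, tulip, teak, fern.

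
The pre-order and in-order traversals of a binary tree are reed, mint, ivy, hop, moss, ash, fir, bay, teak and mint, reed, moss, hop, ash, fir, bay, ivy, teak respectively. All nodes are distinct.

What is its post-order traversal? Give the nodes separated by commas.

mint, moss, bay, fir, ash, hop, teak, ivy, reed

The first element of pre-order is the root; it splits in-order into left and right subtrees.
Root reed: left subtree has 1 node {mint}, right has 7 {moss, hop, ash, fir, bay, ivy, teak}.
  Root ivy: left subtree has 5 nodes {moss, hop, ash, fir, bay}, right has 1 {teak}.
    Root hop: left subtree has 1 node {moss}, right has 3 {ash, fir, bay}.
      Root ash: left subtree has 0 nodes { }, right has 2 {fir, bay}.
        Root fir: left subtree has 0 nodes { }, right has 1 {bay}.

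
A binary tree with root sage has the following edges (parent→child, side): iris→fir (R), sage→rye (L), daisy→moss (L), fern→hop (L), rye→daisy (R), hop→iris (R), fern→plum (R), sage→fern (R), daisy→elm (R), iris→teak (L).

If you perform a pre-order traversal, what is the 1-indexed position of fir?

10

Pre-order visits the node, then its left subtree, then its right subtree.
Visit sage.
At sage: go left to rye.
  Visit rye.
  At rye: no left child.
  At rye: go right to daisy.
    Visit daisy.
    At daisy: go left to moss.
      moss is a leaf — visit moss.
    At daisy: go right to elm.
      elm is a leaf — visit elm.
At sage: go right to fern.
  Visit fern.
  At fern: go left to hop.
    Visit hop.
    At hop: no left child.
    At hop: go right to iris.
      Visit iris.
      At iris: go left to teak.
        teak is a leaf — visit teak.
      At iris: go right to fir.
        fir is a leaf — visit fir.
  At fern: go right to plum.
    plum is a leaf — visit plum.
Full pre-order sequence: sage, rye, daisy, moss, elm, fern, hop, iris, teak, fir, plum.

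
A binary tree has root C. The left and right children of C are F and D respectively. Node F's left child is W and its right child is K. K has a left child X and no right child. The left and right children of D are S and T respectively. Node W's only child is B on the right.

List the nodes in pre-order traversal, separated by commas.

Pre-order visits the node, then its left subtree, then its right subtree.
Visit C.
At C: go left to F.
  Visit F.
  At F: go left to W.
    Visit W.
    At W: no left child.
    At W: go right to B.
      B is a leaf — visit B.
  At F: go right to K.
    Visit K.
    At K: go left to X.
      X is a leaf — visit X.
    At K: no right child.
At C: go right to D.
  Visit D.
  At D: go left to S.
    S is a leaf — visit S.
  At D: go right to T.
    T is a leaf — visit T.

C, F, W, B, K, X, D, S, T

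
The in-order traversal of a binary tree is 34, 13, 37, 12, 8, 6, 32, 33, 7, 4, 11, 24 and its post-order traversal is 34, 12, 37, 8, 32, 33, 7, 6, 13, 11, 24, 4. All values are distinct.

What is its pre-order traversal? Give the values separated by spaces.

The last element of post-order is the root; it splits in-order into left and right subtrees.
Root 4: left subtree has 9 nodes {34, 13, 37, 12, 8, 6, 32, 33, 7}, right has 2 {11, 24}.
  Root 13: left subtree has 1 node {34}, right has 7 {37, 12, 8, 6, 32, 33, 7}.
    Root 6: left subtree has 3 nodes {37, 12, 8}, right has 3 {32, 33, 7}.
      Root 8: left subtree has 2 nodes {37, 12}, right has 0 { }.
        Root 37: left subtree has 0 nodes { }, right has 1 {12}.
      Root 7: left subtree has 2 nodes {32, 33}, right has 0 { }.
        Root 33: left subtree has 1 node {32}, right has 0 { }.
  Root 24: left subtree has 1 node {11}, right has 0 { }.

4 13 34 6 8 37 12 7 33 32 24 11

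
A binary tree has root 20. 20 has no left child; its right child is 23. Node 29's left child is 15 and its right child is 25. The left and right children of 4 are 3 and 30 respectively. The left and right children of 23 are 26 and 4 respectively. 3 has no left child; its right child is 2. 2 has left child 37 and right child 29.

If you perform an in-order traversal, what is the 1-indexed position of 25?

In-order visits the left subtree, then the node, then the right subtree.
At 20: no left child.
Visit 20.
At 20: go right to 23.
  At 23: go left to 26.
    26 is a leaf — visit 26.
  Visit 23.
  At 23: go right to 4.
    At 4: go left to 3.
      At 3: no left child.
      Visit 3.
      At 3: go right to 2.
        At 2: go left to 37.
          37 is a leaf — visit 37.
        Visit 2.
        At 2: go right to 29.
          At 29: go left to 15.
            15 is a leaf — visit 15.
          Visit 29.
          At 29: go right to 25.
            25 is a leaf — visit 25.
    Visit 4.
    At 4: go right to 30.
      30 is a leaf — visit 30.
Full in-order sequence: 20, 26, 23, 3, 37, 2, 15, 29, 25, 4, 30.

9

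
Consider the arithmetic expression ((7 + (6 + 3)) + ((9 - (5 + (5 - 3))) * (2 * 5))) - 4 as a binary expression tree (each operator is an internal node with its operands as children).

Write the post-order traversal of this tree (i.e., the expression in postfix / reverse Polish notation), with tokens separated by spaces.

7 6 3 + + 9 5 5 3 - + - 2 5 * * + 4 -

Post-order on an expression tree gives postfix notation: for each operator, emit left operand, right operand, then the operator.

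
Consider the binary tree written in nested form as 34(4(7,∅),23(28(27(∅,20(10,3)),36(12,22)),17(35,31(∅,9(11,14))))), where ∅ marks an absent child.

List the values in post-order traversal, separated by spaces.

7 4 10 3 20 27 12 22 36 28 35 11 14 9 31 17 23 34

Post-order visits the left subtree, then the right subtree, then the node.
At 34: go left to 4.
  At 4: go left to 7.
    7 is a leaf — visit 7.
  At 4: no right child.
  Visit 4.
At 34: go right to 23.
  At 23: go left to 28.
    At 28: go left to 27.
      At 27: no left child.
      At 27: go right to 20.
        At 20: go left to 10.
          10 is a leaf — visit 10.
        At 20: go right to 3.
          3 is a leaf — visit 3.
        Visit 20.
      Visit 27.
    At 28: go right to 36.
      At 36: go left to 12.
        12 is a leaf — visit 12.
      At 36: go right to 22.
        22 is a leaf — visit 22.
      Visit 36.
    Visit 28.
  At 23: go right to 17.
    At 17: go left to 35.
      35 is a leaf — visit 35.
    At 17: go right to 31.
      At 31: no left child.
      At 31: go right to 9.
        At 9: go left to 11.
          11 is a leaf — visit 11.
        At 9: go right to 14.
          14 is a leaf — visit 14.
        Visit 9.
      Visit 31.
    Visit 17.
  Visit 23.
Visit 34.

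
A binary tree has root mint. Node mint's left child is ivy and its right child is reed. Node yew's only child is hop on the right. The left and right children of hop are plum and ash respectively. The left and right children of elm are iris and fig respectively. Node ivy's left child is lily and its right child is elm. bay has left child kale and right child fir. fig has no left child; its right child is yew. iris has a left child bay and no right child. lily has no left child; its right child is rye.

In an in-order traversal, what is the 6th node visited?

In-order visits the left subtree, then the node, then the right subtree.
At mint: go left to ivy.
  At ivy: go left to lily.
    At lily: no left child.
    Visit lily.
    At lily: go right to rye.
      rye is a leaf — visit rye.
  Visit ivy.
  At ivy: go right to elm.
    At elm: go left to iris.
      At iris: go left to bay.
        At bay: go left to kale.
          kale is a leaf — visit kale.
        Visit bay.
        At bay: go right to fir.
          fir is a leaf — visit fir.
      Visit iris.
      At iris: no right child.
    Visit elm.
    At elm: go right to fig.
      At fig: no left child.
      Visit fig.
      At fig: go right to yew.
        At yew: no left child.
        Visit yew.
        At yew: go right to hop.
          At hop: go left to plum.
            plum is a leaf — visit plum.
          Visit hop.
          At hop: go right to ash.
            ash is a leaf — visit ash.
Visit mint.
At mint: go right to reed.
  reed is a leaf — visit reed.
Full in-order sequence: lily, rye, ivy, kale, bay, fir, iris, elm, fig, yew, plum, hop, ash, mint, reed.

fir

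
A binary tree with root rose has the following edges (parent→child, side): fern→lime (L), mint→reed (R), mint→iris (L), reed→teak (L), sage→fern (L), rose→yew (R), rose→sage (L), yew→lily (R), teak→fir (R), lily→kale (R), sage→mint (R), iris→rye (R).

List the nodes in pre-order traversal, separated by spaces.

rose sage fern lime mint iris rye reed teak fir yew lily kale

Pre-order visits the node, then its left subtree, then its right subtree.
Visit rose.
At rose: go left to sage.
  Visit sage.
  At sage: go left to fern.
    Visit fern.
    At fern: go left to lime.
      lime is a leaf — visit lime.
    At fern: no right child.
  At sage: go right to mint.
    Visit mint.
    At mint: go left to iris.
      Visit iris.
      At iris: no left child.
      At iris: go right to rye.
        rye is a leaf — visit rye.
    At mint: go right to reed.
      Visit reed.
      At reed: go left to teak.
        Visit teak.
        At teak: no left child.
        At teak: go right to fir.
          fir is a leaf — visit fir.
      At reed: no right child.
At rose: go right to yew.
  Visit yew.
  At yew: no left child.
  At yew: go right to lily.
    Visit lily.
    At lily: no left child.
    At lily: go right to kale.
      kale is a leaf — visit kale.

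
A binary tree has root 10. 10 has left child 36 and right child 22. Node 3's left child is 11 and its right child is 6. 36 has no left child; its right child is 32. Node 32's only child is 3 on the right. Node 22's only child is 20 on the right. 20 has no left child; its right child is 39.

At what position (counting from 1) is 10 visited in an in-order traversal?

6

In-order visits the left subtree, then the node, then the right subtree.
At 10: go left to 36.
  At 36: no left child.
  Visit 36.
  At 36: go right to 32.
    At 32: no left child.
    Visit 32.
    At 32: go right to 3.
      At 3: go left to 11.
        11 is a leaf — visit 11.
      Visit 3.
      At 3: go right to 6.
        6 is a leaf — visit 6.
Visit 10.
At 10: go right to 22.
  At 22: no left child.
  Visit 22.
  At 22: go right to 20.
    At 20: no left child.
    Visit 20.
    At 20: go right to 39.
      39 is a leaf — visit 39.
Full in-order sequence: 36, 32, 11, 3, 6, 10, 22, 20, 39.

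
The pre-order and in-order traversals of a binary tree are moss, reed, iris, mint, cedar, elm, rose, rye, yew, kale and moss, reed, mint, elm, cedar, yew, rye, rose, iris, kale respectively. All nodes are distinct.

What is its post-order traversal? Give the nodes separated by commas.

The first element of pre-order is the root; it splits in-order into left and right subtrees.
Root moss: left subtree has 0 nodes { }, right has 9 {reed, mint, elm, cedar, yew, rye, rose, iris, kale}.
  Root reed: left subtree has 0 nodes { }, right has 8 {mint, elm, cedar, yew, rye, rose, iris, kale}.
    Root iris: left subtree has 6 nodes {mint, elm, cedar, yew, rye, rose}, right has 1 {kale}.
      Root mint: left subtree has 0 nodes { }, right has 5 {elm, cedar, yew, rye, rose}.
        Root cedar: left subtree has 1 node {elm}, right has 3 {yew, rye, rose}.
          Root rose: left subtree has 2 nodes {yew, rye}, right has 0 { }.
            Root rye: left subtree has 1 node {yew}, right has 0 { }.

elm, yew, rye, rose, cedar, mint, kale, iris, reed, moss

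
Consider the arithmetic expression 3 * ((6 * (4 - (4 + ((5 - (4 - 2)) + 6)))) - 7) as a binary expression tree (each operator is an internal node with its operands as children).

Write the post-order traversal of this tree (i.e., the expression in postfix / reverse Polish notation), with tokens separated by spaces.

Post-order on an expression tree gives postfix notation: for each operator, emit left operand, right operand, then the operator.

3 6 4 4 5 4 2 - - 6 + + - * 7 - *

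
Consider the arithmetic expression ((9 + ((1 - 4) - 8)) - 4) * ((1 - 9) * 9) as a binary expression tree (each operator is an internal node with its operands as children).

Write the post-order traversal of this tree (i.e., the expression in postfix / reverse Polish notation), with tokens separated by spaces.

9 1 4 - 8 - + 4 - 1 9 - 9 * *

Post-order on an expression tree gives postfix notation: for each operator, emit left operand, right operand, then the operator.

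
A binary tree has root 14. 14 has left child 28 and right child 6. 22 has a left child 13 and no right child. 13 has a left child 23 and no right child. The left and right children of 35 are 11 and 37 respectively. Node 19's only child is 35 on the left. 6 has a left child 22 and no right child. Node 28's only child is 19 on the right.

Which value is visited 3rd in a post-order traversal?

35

Post-order visits the left subtree, then the right subtree, then the node.
At 14: go left to 28.
  At 28: no left child.
  At 28: go right to 19.
    At 19: go left to 35.
      At 35: go left to 11.
        11 is a leaf — visit 11.
      At 35: go right to 37.
        37 is a leaf — visit 37.
      Visit 35.
    At 19: no right child.
    Visit 19.
  Visit 28.
At 14: go right to 6.
  At 6: go left to 22.
    At 22: go left to 13.
      At 13: go left to 23.
        23 is a leaf — visit 23.
      At 13: no right child.
      Visit 13.
    At 22: no right child.
    Visit 22.
  At 6: no right child.
  Visit 6.
Visit 14.
Full post-order sequence: 11, 37, 35, 19, 28, 23, 13, 22, 6, 14.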